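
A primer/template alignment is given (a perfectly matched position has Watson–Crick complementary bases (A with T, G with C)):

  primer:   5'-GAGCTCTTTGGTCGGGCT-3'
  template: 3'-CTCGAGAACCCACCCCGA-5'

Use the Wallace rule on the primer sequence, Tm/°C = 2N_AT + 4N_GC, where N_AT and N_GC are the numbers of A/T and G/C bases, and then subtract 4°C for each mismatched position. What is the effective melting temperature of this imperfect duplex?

Primer base counts: A=1, T=6, G=7, C=4 → A+T=7, G+C=11
Perfect-match Tm = 2(7) + 4(11) = 14 + 44 = 58°C
Mismatches (positions where the bases are not complementary): 2 (at positions 9, 13)
Effective Tm = 58 − 2×4 = 58 − 8 = 50°C

50°C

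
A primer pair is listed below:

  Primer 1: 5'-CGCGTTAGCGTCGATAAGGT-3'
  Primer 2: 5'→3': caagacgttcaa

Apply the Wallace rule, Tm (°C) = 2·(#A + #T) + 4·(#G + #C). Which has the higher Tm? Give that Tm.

Primer 1, 62°C

Primer 1: A+T=9, G+C=11 → Tm = 2(9)+4(11) = 62°C
Primer 2: A+T=7, G+C=5 → Tm = 2(7)+4(5) = 34°C
62°C vs 34°C → primer 1 is higher.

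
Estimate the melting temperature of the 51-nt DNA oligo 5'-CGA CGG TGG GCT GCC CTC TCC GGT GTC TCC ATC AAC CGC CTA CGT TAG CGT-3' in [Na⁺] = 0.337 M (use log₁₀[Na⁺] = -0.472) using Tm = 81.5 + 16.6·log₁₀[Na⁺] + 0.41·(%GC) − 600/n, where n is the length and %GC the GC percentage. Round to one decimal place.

Length n = 51. Counting bases: G=14, C=19, T=12, A=6
G+C = 33, so %GC = 33/51 × 100 = 64.706%
Salt term: 16.6 × (-0.472) = -7.835
GC term: 0.41 × 64.706 = 26.529; length term: −600/51 = −11.765
Tm = 81.5 + (-7.835) + 26.529 − 11.765 = 88.429 → 88.4°C

88.4°C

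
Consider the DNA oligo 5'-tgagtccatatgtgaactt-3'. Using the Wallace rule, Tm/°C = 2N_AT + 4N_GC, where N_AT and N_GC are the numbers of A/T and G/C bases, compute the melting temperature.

52°C

Counting bases: G=4, C=3, A=5, T=7
A+T = 12, G+C = 7
Tm = 2(12) + 4(7) = 24 + 28 = 52°C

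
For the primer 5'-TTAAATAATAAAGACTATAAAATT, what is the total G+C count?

2

Scanning the sequence gives A=14, T=8, C=1, G=1.
Total G or C: 1 + 1 = 2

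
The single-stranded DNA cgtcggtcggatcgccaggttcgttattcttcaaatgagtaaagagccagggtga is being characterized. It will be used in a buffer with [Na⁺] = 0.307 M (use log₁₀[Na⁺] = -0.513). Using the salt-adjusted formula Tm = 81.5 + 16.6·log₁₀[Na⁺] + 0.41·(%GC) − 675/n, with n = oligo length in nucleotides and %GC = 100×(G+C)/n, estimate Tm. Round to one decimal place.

Length n = 55. Counting bases: T=14, G=17, A=13, C=11
G+C = 28, so %GC = 28/55 × 100 = 50.909%
Salt term: 16.6 × (-0.513) = -8.516
GC term: 0.41 × 50.909 = 20.873; length term: −675/55 = −12.273
Tm = 81.5 + (-8.516) + 20.873 − 12.273 = 81.584 → 81.6°C

81.6°C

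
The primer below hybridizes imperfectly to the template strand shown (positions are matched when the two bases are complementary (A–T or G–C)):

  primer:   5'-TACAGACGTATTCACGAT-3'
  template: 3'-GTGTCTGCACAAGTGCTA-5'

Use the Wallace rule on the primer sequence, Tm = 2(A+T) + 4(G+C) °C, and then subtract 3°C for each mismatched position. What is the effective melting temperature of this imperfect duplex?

44°C

Primer base counts: A=6, T=5, G=3, C=4 → A+T=11, G+C=7
Perfect-match Tm = 2(11) + 4(7) = 22 + 28 = 50°C
Mismatches (positions where the bases are not complementary): 2 (at positions 1, 10)
Effective Tm = 50 − 2×3 = 50 − 6 = 44°C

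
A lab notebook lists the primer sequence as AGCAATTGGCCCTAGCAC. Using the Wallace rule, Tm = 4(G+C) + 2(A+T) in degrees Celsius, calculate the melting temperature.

56°C

Counting bases: T=3, C=6, G=4, A=5
So N_AT = 8 and N_GC = 10.
Tm = 2(8) + 4(10) = 16 + 40 = 56°C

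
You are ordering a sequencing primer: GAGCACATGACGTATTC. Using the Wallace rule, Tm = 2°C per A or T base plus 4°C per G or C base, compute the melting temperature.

Base counts: C=4, A=5, G=4, T=4
AT pairs contribute 9, GC pairs contribute 8.
Tm = 2(9) + 4(8) = 18 + 32 = 50°C

50°C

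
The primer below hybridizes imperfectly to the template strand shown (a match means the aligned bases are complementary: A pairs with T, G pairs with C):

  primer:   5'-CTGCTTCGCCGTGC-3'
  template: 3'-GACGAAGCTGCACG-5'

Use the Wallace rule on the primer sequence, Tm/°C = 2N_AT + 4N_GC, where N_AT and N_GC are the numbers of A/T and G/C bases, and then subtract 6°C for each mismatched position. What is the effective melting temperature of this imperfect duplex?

42°C

Primer base counts: A=0, T=4, G=4, C=6 → A+T=4, G+C=10
Perfect-match Tm = 2(4) + 4(10) = 8 + 40 = 48°C
Mismatches (positions where the bases are not complementary): 1 (at position 9)
Effective Tm = 48 − 1×6 = 48 − 6 = 42°C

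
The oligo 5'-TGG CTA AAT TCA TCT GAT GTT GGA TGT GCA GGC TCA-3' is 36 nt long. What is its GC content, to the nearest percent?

44%

Base counts: A=8, T=12, G=10, C=6
G+C = 10 + 6 = 16 out of 36 bases
%GC = 16/36 × 100 = 44.44% ≈ 44%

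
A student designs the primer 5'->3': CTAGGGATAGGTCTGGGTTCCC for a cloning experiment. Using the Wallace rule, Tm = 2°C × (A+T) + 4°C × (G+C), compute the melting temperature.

Base counts: C=5, G=8, T=6, A=3
So N_AT = 9 and N_GC = 13.
Tm = 2(9) + 4(13) = 18 + 52 = 70°C

70°C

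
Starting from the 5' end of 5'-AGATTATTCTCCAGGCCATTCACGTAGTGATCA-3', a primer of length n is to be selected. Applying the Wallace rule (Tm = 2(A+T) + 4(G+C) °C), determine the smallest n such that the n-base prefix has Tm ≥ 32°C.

First 11 bases: AGATTATTCTC → Tm = 28°C (< 32°C)
First 12 bases: AGATTATTCTCC → Tm = 32°C (≥ 32°C)
Since every base adds ≥2°C, Tm only increases with n, so the threshold is first crossed at n = 12.

n = 12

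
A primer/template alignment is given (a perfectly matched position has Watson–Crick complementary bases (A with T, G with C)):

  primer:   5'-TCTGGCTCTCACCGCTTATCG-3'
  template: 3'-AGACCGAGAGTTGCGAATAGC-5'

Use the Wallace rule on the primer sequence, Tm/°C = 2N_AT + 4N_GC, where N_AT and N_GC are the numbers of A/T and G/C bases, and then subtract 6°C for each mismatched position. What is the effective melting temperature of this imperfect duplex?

60°C

Primer base counts: A=2, T=7, G=4, C=8 → A+T=9, G+C=12
Perfect-match Tm = 2(9) + 4(12) = 18 + 48 = 66°C
Mismatches (positions where the bases are not complementary): 1 (at position 12)
Effective Tm = 66 − 1×6 = 66 − 6 = 60°C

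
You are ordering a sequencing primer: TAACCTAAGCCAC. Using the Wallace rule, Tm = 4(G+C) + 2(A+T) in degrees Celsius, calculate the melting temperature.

Scanning the sequence gives T=2, G=1, A=5, C=5.
So N_AT = 7 and N_GC = 6.
Tm = 2×7 + 4×6 = 38°C

38°C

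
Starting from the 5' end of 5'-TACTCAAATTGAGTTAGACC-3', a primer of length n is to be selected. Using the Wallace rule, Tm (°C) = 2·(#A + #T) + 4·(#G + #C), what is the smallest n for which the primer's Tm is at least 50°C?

First 18 bases: TACTCAAATTGAGTTAGA → Tm = 46°C (< 50°C)
First 19 bases: TACTCAAATTGAGTTAGAC → Tm = 50°C (≥ 50°C)
Since every base adds ≥2°C, Tm only increases with n, so the threshold is first crossed at n = 19.

n = 19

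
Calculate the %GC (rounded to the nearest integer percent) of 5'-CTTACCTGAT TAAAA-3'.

Scanning the sequence gives C=3, T=5, G=1, A=6.
G+C = 1 + 3 = 4 out of 15 bases
%GC = 4/15 × 100 = 26.67% ≈ 27%

27%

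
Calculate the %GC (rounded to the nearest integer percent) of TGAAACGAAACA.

Base counts: G=2, C=2, A=7, T=1
G+C = 2 + 2 = 4 out of 12 bases
%GC = 4/12 × 100 = 33.33% ≈ 33%

33%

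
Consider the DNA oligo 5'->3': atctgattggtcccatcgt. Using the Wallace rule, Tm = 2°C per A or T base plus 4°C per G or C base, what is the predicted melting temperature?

Base counts: T=7, G=4, C=5, A=3
A+T = 10, G+C = 9
Tm = 4·9 + 2·10 = 36 + 20 = 56°C

56°C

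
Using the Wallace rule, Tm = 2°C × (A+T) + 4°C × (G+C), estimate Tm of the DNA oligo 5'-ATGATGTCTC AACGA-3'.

42°C

G=3, A=5, T=4, C=3
So N_AT = 9 and N_GC = 6.
Tm = 4·6 + 2·9 = 24 + 18 = 42°C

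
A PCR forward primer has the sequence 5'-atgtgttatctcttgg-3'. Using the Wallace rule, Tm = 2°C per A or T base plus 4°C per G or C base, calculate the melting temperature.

44°C

T=8, A=2, C=2, G=4
A+T = 10, G+C = 6
Tm = 4·6 + 2·10 = 24 + 20 = 44°C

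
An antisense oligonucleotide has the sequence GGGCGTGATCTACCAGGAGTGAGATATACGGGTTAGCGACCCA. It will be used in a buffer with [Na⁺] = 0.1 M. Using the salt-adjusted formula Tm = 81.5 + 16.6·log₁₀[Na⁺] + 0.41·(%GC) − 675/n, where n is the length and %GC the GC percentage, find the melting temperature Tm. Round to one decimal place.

Length n = 43. G=15, C=9, A=11, T=8
G+C = 24, so %GC = 24/43 × 100 = 55.814%
Salt term: 16.6 × (-1) = -16.6
GC term: 0.41 × 55.814 = 22.884; length term: −675/43 = −15.698
Tm = 81.5 + (-16.6) + 22.884 − 15.698 = 72.086 → 72.1°C

72.1°C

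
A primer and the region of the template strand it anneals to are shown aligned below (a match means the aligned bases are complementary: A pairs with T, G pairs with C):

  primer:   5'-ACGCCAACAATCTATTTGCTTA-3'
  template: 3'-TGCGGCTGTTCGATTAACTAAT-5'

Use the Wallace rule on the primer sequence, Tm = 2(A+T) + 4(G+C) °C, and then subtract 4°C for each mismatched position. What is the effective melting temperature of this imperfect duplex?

Primer base counts: A=7, T=7, G=2, C=6 → A+T=14, G+C=8
Perfect-match Tm = 2(14) + 4(8) = 28 + 32 = 60°C
Mismatches (positions where the bases are not complementary): 4 (at positions 6, 11, 15, 19)
Effective Tm = 60 − 4×4 = 60 − 16 = 44°C

44°C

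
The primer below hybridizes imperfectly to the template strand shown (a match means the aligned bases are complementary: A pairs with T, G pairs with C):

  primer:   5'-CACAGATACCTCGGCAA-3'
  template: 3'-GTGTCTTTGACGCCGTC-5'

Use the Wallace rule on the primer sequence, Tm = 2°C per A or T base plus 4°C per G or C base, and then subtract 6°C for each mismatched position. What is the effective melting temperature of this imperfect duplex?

28°C

Primer base counts: A=6, T=2, G=3, C=6 → A+T=8, G+C=9
Perfect-match Tm = 2(8) + 4(9) = 16 + 36 = 52°C
Mismatches (positions where the bases are not complementary): 4 (at positions 7, 10, 11, 17)
Effective Tm = 52 − 4×6 = 52 − 24 = 28°C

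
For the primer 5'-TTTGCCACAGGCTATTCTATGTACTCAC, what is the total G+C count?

12

Counting bases: A=6, T=10, G=4, C=8
Total G or C: 4 + 8 = 12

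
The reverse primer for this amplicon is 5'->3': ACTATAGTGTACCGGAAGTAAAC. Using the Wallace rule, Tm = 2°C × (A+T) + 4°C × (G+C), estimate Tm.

G=5, T=5, C=4, A=9
AT pairs contribute 14, GC pairs contribute 9.
Tm = 4·9 + 2·14 = 36 + 28 = 64°C

64°C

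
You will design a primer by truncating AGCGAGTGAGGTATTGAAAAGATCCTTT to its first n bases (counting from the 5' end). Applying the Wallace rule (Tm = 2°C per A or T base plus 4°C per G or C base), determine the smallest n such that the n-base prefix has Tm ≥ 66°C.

First 23 bases: AGCGAGTGAGGTATTGAAAAGAT → Tm = 64°C (< 66°C)
First 24 bases: AGCGAGTGAGGTATTGAAAAGATC → Tm = 68°C (≥ 66°C)
Since every base adds ≥2°C, Tm only increases with n, so the threshold is first crossed at n = 24.

n = 24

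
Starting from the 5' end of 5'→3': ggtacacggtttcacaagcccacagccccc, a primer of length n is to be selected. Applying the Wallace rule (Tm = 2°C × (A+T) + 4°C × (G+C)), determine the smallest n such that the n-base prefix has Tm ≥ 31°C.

n = 10

First 9 bases: GGTACACGG → Tm = 30°C (< 31°C)
First 10 bases: GGTACACGGT → Tm = 32°C (≥ 31°C)
Each additional base adds 2°C (A/T) or 4°C (G/C), so Tm is non-decreasing in n; n = 10 is the first length to reach 31°C.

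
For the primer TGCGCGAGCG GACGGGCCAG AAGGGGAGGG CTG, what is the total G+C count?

Counting bases: C=7, T=2, A=6, G=18
G+C = 18 + 7 = 25

25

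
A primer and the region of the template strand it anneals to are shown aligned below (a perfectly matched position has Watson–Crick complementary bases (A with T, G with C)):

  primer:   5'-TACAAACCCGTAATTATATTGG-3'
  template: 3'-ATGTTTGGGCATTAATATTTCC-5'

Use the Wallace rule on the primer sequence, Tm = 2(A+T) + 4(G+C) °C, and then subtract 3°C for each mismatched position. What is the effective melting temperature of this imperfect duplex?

Primer base counts: A=8, T=7, G=3, C=4 → A+T=15, G+C=7
Perfect-match Tm = 2(15) + 4(7) = 30 + 28 = 58°C
Mismatches (positions where the bases are not complementary): 2 (at positions 19, 20)
Effective Tm = 58 − 2×3 = 58 − 6 = 52°C

52°C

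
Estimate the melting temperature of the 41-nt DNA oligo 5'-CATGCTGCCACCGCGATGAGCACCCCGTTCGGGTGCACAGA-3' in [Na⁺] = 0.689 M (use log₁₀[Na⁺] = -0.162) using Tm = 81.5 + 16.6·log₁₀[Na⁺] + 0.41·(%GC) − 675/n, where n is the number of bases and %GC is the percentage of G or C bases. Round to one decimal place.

89.3°C

Length n = 41. Scanning the sequence gives C=15, A=8, T=6, G=12.
G+C = 27, so %GC = 27/41 × 100 = 65.854%
Salt term: 16.6 × (-0.162) = -2.689
GC term: 0.41 × 65.854 = 27; length term: −675/41 = −16.463
Tm = 81.5 + (-2.689) + 27 − 16.463 = 89.348 → 89.3°C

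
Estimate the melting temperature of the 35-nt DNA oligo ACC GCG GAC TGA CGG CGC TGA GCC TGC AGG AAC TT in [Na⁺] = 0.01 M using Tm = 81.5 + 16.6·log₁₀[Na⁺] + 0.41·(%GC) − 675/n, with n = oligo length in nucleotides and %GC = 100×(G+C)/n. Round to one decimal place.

56.0°C

Length n = 35. Scanning the sequence gives T=5, C=11, A=7, G=12.
G+C = 23, so %GC = 23/35 × 100 = 65.714%
Salt term: 16.6 × (-2) = -33.2
GC term: 0.41 × 65.714 = 26.943; length term: −675/35 = −19.286
Tm = 81.5 + (-33.2) + 26.943 − 19.286 = 55.957 → 56.0°C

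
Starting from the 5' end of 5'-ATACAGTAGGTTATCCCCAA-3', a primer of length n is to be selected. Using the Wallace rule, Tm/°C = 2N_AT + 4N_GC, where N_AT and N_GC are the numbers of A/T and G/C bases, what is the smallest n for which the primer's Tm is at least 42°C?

n = 16

First 15 bases: ATACAGTAGGTTATC → Tm = 40°C (< 42°C)
First 16 bases: ATACAGTAGGTTATCC → Tm = 44°C (≥ 42°C)
Each additional base adds 2°C (A/T) or 4°C (G/C), so Tm is non-decreasing in n; n = 16 is the first length to reach 42°C.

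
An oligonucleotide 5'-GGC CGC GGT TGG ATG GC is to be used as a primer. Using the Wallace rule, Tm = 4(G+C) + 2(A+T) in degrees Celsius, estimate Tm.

60°C

Scanning the sequence gives C=4, T=3, G=9, A=1.
A+T = 4, G+C = 13
Tm = 2×4 + 4×13 = 60°C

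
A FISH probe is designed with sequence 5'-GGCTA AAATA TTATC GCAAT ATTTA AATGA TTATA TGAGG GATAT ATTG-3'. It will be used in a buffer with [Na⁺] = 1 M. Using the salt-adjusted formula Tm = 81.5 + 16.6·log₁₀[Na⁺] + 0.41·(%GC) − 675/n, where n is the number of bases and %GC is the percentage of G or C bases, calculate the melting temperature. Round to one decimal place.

77.8°C

Length n = 49. Counting bases: A=19, T=18, G=9, C=3
G+C = 12, so %GC = 12/49 × 100 = 24.49%
Salt term: 16.6 × (0) = 0
GC term: 0.41 × 24.49 = 10.041; length term: −675/49 = −13.776
Tm = 81.5 + (0) + 10.041 − 13.776 = 77.765 → 77.8°C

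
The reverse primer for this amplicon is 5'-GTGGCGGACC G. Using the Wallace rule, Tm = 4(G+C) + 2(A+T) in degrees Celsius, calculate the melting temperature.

Scanning the sequence gives T=1, A=1, G=6, C=3.
AT pairs contribute 2, GC pairs contribute 9.
Tm = 2×2 + 4×9 = 40°C

40°C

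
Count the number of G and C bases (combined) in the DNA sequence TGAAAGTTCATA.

3

C=1, G=2, T=4, A=5
Total G or C: 2 + 1 = 3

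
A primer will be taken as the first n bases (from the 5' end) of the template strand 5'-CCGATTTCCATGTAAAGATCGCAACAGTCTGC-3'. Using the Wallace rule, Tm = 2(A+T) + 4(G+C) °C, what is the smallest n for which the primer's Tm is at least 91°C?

n = 32

First 31 bases: CCGATTTCCATGTAAAGATCGCAACAGTCTG → Tm = 90°C (< 91°C)
First 32 bases: CCGATTTCCATGTAAAGATCGCAACAGTCTGC → Tm = 94°C (≥ 91°C)
Since every base adds ≥2°C, Tm only increases with n, so the threshold is first crossed at n = 32.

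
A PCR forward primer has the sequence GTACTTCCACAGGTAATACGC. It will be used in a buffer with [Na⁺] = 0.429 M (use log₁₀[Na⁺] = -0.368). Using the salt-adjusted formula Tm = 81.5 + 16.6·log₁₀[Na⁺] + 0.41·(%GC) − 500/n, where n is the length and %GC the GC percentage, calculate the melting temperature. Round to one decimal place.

71.1°C

Length n = 21. G=4, A=6, C=6, T=5
G+C = 10, so %GC = 10/21 × 100 = 47.619%
Salt term: 16.6 × (-0.368) = -6.109
GC term: 0.41 × 47.619 = 19.524; length term: −500/21 = −23.81
Tm = 81.5 + (-6.109) + 19.524 − 23.81 = 71.105 → 71.1°C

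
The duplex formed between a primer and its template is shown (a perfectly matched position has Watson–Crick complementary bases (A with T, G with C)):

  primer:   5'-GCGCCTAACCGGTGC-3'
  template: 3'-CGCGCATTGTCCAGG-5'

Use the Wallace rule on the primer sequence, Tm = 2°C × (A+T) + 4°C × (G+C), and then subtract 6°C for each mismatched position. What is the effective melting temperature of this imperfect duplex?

Primer base counts: A=2, T=2, G=5, C=6 → A+T=4, G+C=11
Perfect-match Tm = 2(4) + 4(11) = 8 + 44 = 52°C
Mismatches (positions where the bases are not complementary): 3 (at positions 5, 10, 14)
Effective Tm = 52 − 3×6 = 52 − 18 = 34°C

34°C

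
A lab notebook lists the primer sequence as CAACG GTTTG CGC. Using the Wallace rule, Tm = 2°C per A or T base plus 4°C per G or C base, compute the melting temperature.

Scanning the sequence gives A=2, G=4, C=4, T=3.
So N_AT = 5 and N_GC = 8.
Tm = 4·8 + 2·5 = 32 + 10 = 42°C

42°C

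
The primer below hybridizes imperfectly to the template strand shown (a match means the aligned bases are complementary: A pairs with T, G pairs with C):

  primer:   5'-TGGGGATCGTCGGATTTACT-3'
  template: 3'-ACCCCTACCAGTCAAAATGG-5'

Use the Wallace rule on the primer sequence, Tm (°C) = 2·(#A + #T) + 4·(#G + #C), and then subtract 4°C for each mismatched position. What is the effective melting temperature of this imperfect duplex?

Primer base counts: A=3, T=7, G=7, C=3 → A+T=10, G+C=10
Perfect-match Tm = 2(10) + 4(10) = 20 + 40 = 60°C
Mismatches (positions where the bases are not complementary): 4 (at positions 8, 12, 14, 20)
Effective Tm = 60 − 4×4 = 60 − 16 = 44°C

44°C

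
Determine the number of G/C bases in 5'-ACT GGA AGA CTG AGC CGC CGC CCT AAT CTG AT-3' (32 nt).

C=10, G=8, T=6, A=8
Total G or C: 8 + 10 = 18

18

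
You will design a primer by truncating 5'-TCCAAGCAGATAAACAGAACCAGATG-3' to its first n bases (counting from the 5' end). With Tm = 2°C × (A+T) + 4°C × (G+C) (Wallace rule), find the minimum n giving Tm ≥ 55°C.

First 19 bases: TCCAAGCAGATAAACAGAA → Tm = 52°C (< 55°C)
First 20 bases: TCCAAGCAGATAAACAGAAC → Tm = 56°C (≥ 55°C)
Each additional base adds 2°C (A/T) or 4°C (G/C), so Tm is non-decreasing in n; n = 20 is the first length to reach 55°C.

n = 20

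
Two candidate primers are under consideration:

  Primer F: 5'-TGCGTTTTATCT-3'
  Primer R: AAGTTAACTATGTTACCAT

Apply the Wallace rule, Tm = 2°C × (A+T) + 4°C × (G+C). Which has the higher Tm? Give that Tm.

Primer R, 48°C

Primer F: A+T=8, G+C=4 → Tm = 2(8)+4(4) = 32°C
Primer R: A+T=14, G+C=5 → Tm = 2(14)+4(5) = 48°C
32°C vs 48°C → primer R is higher.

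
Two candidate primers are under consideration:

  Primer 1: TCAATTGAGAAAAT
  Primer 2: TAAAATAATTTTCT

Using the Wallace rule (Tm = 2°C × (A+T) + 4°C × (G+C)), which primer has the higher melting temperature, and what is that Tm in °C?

Primer 1: A+T=11, G+C=3 → Tm = 2(11)+4(3) = 34°C
Primer 2: A+T=13, G+C=1 → Tm = 2(13)+4(1) = 30°C
34°C vs 30°C → primer 1 is higher.

Primer 1, 34°C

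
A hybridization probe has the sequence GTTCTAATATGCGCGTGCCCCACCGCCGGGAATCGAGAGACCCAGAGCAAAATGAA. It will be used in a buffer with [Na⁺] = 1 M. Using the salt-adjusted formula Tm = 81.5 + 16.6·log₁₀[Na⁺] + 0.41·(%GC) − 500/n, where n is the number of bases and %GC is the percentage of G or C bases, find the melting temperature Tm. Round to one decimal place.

Length n = 56. Base counts: T=8, A=17, C=16, G=15
G+C = 31, so %GC = 31/56 × 100 = 55.357%
Salt term: 16.6 × (0) = 0
GC term: 0.41 × 55.357 = 22.696; length term: −500/56 = −8.929
Tm = 81.5 + (0) + 22.696 − 8.929 = 95.267 → 95.3°C

95.3°C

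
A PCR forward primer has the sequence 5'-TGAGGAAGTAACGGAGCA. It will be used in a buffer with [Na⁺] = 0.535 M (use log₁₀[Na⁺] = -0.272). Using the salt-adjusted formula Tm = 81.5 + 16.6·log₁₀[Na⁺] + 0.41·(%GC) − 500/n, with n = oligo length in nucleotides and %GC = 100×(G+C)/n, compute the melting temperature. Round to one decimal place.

Length n = 18. Counting bases: G=7, A=7, C=2, T=2
G+C = 9, so %GC = 9/18 × 100 = 50%
Salt term: 16.6 × (-0.272) = -4.515
GC term: 0.41 × 50 = 20.5; length term: −500/18 = −27.778
Tm = 81.5 + (-4.515) + 20.5 − 27.778 = 69.707 → 69.7°C

69.7°C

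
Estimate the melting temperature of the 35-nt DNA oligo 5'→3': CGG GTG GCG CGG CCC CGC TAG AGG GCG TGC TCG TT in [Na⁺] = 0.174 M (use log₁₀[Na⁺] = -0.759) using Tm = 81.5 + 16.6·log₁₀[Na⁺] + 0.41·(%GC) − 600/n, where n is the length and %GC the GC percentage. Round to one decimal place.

83.4°C

Length n = 35. Scanning the sequence gives T=6, C=11, G=16, A=2.
G+C = 27, so %GC = 27/35 × 100 = 77.143%
Salt term: 16.6 × (-0.759) = -12.599
GC term: 0.41 × 77.143 = 31.629; length term: −600/35 = −17.143
Tm = 81.5 + (-12.599) + 31.629 − 17.143 = 83.387 → 83.4°C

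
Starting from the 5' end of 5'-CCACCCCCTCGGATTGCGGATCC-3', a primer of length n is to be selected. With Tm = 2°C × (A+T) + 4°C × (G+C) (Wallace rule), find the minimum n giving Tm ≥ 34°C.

First 9 bases: CCACCCCCT → Tm = 32°C (< 34°C)
First 10 bases: CCACCCCCTC → Tm = 36°C (≥ 34°C)
Each additional base adds 2°C (A/T) or 4°C (G/C), so Tm is non-decreasing in n; n = 10 is the first length to reach 34°C.

n = 10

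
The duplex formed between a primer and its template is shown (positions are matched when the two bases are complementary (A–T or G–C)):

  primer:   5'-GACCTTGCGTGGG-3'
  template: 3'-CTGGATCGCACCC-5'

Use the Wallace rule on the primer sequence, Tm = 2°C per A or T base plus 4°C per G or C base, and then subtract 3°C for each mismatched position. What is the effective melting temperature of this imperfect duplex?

41°C

Primer base counts: A=1, T=3, G=6, C=3 → A+T=4, G+C=9
Perfect-match Tm = 2(4) + 4(9) = 8 + 36 = 44°C
Mismatches (positions where the bases are not complementary): 1 (at position 6)
Effective Tm = 44 − 1×3 = 44 − 3 = 41°C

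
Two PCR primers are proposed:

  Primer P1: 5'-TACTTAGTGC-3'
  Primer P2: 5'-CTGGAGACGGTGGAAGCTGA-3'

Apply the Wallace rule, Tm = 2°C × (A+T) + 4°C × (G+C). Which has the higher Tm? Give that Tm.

Primer P1: A+T=6, G+C=4 → Tm = 2(6)+4(4) = 28°C
Primer P2: A+T=8, G+C=12 → Tm = 2(8)+4(12) = 64°C
28°C vs 64°C → primer P2 is higher.

Primer P2, 64°C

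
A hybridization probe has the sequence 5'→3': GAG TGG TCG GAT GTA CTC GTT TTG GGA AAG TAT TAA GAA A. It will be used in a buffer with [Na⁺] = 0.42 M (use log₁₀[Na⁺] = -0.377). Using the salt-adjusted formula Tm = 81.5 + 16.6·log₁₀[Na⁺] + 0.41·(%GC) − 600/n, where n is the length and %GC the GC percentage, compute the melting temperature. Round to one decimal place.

Length n = 40. Scanning the sequence gives G=13, T=12, A=12, C=3.
G+C = 16, so %GC = 16/40 × 100 = 40%
Salt term: 16.6 × (-0.377) = -6.258
GC term: 0.41 × 40 = 16.4; length term: −600/40 = −15
Tm = 81.5 + (-6.258) + 16.4 − 15 = 76.642 → 76.6°C

76.6°C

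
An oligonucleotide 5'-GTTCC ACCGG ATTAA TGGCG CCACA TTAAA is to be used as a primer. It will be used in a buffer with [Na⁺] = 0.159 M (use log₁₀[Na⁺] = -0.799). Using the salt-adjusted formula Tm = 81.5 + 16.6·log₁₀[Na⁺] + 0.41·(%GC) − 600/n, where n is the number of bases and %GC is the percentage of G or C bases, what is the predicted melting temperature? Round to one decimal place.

Length n = 30. Counting bases: A=9, T=7, C=8, G=6
G+C = 14, so %GC = 14/30 × 100 = 46.667%
Salt term: 16.6 × (-0.799) = -13.263
GC term: 0.41 × 46.667 = 19.133; length term: −600/30 = −20
Tm = 81.5 + (-13.263) + 19.133 − 20 = 67.37 → 67.4°C

67.4°C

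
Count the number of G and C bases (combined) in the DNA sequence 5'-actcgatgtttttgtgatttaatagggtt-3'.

Scanning the sequence gives G=7, A=6, T=14, C=2.
Total G or C: 7 + 2 = 9

9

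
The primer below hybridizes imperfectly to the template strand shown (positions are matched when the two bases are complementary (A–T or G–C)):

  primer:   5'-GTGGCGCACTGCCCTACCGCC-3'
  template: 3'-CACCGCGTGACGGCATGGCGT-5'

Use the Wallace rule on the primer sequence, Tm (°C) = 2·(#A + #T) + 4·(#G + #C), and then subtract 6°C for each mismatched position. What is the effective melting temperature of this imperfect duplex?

Primer base counts: A=2, T=3, G=6, C=10 → A+T=5, G+C=16
Perfect-match Tm = 2(5) + 4(16) = 10 + 64 = 74°C
Mismatches (positions where the bases are not complementary): 2 (at positions 14, 21)
Effective Tm = 74 − 2×6 = 74 − 12 = 62°C

62°C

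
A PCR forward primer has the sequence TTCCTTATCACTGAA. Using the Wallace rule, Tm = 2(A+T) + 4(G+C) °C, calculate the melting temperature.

Base counts: C=4, T=6, A=4, G=1
So N_AT = 10 and N_GC = 5.
Tm = 4·5 + 2·10 = 20 + 20 = 40°C

40°C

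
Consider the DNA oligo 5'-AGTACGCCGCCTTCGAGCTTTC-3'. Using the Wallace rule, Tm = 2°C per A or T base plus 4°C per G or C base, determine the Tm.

70°C

Counting bases: A=3, T=6, C=8, G=5
A+T = 9, G+C = 13
Tm = 2(9) + 4(13) = 18 + 52 = 70°C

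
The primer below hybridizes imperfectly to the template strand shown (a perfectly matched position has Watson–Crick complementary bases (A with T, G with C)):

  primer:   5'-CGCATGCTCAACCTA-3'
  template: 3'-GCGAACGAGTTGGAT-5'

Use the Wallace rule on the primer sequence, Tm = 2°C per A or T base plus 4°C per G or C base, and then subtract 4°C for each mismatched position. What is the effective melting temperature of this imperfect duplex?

42°C

Primer base counts: A=4, T=3, G=2, C=6 → A+T=7, G+C=8
Perfect-match Tm = 2(7) + 4(8) = 14 + 32 = 46°C
Mismatches (positions where the bases are not complementary): 1 (at position 4)
Effective Tm = 46 − 1×4 = 46 − 4 = 42°C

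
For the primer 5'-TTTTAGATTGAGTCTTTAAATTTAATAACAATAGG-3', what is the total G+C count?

C=2, T=15, A=13, G=5
G+C = 5 + 2 = 7

7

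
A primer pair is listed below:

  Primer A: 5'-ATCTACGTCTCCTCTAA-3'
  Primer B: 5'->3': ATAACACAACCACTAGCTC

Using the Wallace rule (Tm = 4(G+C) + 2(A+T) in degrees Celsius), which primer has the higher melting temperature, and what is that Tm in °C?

Primer A: A+T=10, G+C=7 → Tm = 2(10)+4(7) = 48°C
Primer B: A+T=11, G+C=8 → Tm = 2(11)+4(8) = 54°C
48°C vs 54°C → primer B is higher.

Primer B, 54°C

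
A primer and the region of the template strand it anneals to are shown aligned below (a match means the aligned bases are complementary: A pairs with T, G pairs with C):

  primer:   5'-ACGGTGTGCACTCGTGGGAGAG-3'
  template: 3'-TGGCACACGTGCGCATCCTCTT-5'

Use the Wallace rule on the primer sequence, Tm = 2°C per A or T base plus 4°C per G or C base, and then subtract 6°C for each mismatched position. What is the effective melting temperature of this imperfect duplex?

Primer base counts: A=4, T=4, G=10, C=4 → A+T=8, G+C=14
Perfect-match Tm = 2(8) + 4(14) = 16 + 56 = 72°C
Mismatches (positions where the bases are not complementary): 4 (at positions 3, 12, 16, 22)
Effective Tm = 72 − 4×6 = 72 − 24 = 48°C

48°C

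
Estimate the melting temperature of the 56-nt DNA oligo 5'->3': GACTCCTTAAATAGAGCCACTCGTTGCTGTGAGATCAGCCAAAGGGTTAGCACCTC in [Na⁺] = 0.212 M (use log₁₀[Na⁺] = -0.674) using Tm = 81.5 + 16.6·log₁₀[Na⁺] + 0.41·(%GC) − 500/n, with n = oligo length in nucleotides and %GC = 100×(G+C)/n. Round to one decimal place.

81.9°C

Length n = 56. Base counts: A=15, C=15, G=13, T=13
G+C = 28, so %GC = 28/56 × 100 = 50%
Salt term: 16.6 × (-0.674) = -11.188
GC term: 0.41 × 50 = 20.5; length term: −500/56 = −8.929
Tm = 81.5 + (-11.188) + 20.5 − 8.929 = 81.883 → 81.9°C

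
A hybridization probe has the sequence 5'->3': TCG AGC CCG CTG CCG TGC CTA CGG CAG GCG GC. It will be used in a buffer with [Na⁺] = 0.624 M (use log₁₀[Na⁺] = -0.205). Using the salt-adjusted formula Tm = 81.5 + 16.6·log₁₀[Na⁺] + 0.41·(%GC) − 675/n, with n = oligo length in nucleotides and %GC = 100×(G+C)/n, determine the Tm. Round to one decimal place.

Length n = 32. T=4, A=3, C=13, G=12
G+C = 25, so %GC = 25/32 × 100 = 78.125%
Salt term: 16.6 × (-0.205) = -3.403
GC term: 0.41 × 78.125 = 32.031; length term: −675/32 = −21.094
Tm = 81.5 + (-3.403) + 32.031 − 21.094 = 89.034 → 89.0°C

89.0°C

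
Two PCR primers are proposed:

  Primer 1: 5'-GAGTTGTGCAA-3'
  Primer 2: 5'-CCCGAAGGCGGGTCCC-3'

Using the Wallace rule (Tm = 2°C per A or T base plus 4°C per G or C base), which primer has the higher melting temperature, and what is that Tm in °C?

Primer 2, 58°C

Primer 1: A+T=6, G+C=5 → Tm = 2(6)+4(5) = 32°C
Primer 2: A+T=3, G+C=13 → Tm = 2(3)+4(13) = 58°C
32°C vs 58°C → primer 2 is higher.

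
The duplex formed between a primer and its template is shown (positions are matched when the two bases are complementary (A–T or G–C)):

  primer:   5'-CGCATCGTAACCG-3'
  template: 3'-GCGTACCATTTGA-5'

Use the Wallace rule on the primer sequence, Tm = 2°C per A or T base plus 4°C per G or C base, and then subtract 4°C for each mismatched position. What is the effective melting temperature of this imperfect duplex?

Primer base counts: A=3, T=2, G=3, C=5 → A+T=5, G+C=8
Perfect-match Tm = 2(5) + 4(8) = 10 + 32 = 42°C
Mismatches (positions where the bases are not complementary): 3 (at positions 6, 11, 13)
Effective Tm = 42 − 3×4 = 42 − 12 = 30°C

30°C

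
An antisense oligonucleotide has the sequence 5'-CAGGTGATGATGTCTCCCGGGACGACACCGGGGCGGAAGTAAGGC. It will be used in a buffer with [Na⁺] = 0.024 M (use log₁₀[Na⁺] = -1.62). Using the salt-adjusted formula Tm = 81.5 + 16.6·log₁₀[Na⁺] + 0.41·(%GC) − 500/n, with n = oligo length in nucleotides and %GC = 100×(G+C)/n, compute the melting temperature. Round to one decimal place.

69.9°C

Length n = 45. Base counts: T=6, G=18, A=10, C=11
G+C = 29, so %GC = 29/45 × 100 = 64.444%
Salt term: 16.6 × (-1.62) = -26.892
GC term: 0.41 × 64.444 = 26.422; length term: −500/45 = −11.111
Tm = 81.5 + (-26.892) + 26.422 − 11.111 = 69.919 → 69.9°C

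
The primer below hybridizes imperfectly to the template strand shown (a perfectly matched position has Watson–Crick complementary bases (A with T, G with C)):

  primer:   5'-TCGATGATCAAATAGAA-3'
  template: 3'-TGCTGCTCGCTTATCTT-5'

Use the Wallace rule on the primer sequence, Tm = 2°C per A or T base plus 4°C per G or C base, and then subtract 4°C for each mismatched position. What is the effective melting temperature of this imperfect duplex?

Primer base counts: A=8, T=4, G=3, C=2 → A+T=12, G+C=5
Perfect-match Tm = 2(12) + 4(5) = 24 + 20 = 44°C
Mismatches (positions where the bases are not complementary): 4 (at positions 1, 5, 8, 10)
Effective Tm = 44 − 4×4 = 44 − 16 = 28°C

28°C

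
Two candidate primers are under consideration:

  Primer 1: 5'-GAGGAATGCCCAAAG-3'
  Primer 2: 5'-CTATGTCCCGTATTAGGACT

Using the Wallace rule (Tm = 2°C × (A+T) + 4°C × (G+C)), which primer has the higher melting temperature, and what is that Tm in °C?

Primer 2, 58°C

Primer 1: A+T=7, G+C=8 → Tm = 2(7)+4(8) = 46°C
Primer 2: A+T=11, G+C=9 → Tm = 2(11)+4(9) = 58°C
46°C vs 58°C → primer 2 is higher.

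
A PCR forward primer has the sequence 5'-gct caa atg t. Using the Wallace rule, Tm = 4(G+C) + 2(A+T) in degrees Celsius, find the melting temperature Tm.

28°C

Scanning the sequence gives G=2, A=3, T=3, C=2.
So N_AT = 6 and N_GC = 4.
Tm = 2(6) + 4(4) = 12 + 16 = 28°C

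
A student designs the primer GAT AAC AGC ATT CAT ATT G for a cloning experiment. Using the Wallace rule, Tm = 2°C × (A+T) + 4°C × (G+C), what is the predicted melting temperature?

50°C

T=6, G=3, C=3, A=7
So N_AT = 13 and N_GC = 6.
Tm = 2(13) + 4(6) = 26 + 24 = 50°C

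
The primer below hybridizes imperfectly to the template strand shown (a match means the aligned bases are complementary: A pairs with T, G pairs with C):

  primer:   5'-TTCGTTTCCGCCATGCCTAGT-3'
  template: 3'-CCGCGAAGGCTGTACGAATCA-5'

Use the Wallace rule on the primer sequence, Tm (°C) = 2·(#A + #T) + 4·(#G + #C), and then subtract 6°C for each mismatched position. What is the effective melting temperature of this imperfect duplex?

34°C

Primer base counts: A=2, T=8, G=4, C=7 → A+T=10, G+C=11
Perfect-match Tm = 2(10) + 4(11) = 20 + 44 = 64°C
Mismatches (positions where the bases are not complementary): 5 (at positions 1, 2, 5, 11, 17)
Effective Tm = 64 − 5×6 = 64 − 30 = 34°C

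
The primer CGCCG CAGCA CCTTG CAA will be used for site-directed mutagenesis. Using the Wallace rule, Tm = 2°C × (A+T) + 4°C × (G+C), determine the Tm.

60°C

Counting bases: T=2, C=8, A=4, G=4
A+T = 6, G+C = 12
Tm = 2×6 + 4×12 = 60°C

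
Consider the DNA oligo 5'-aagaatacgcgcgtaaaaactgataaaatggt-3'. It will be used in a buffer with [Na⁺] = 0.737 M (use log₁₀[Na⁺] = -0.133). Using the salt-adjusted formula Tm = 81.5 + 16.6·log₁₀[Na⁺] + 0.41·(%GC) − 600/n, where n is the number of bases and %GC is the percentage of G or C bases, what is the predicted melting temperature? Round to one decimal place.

Length n = 32. C=4, A=15, T=6, G=7
G+C = 11, so %GC = 11/32 × 100 = 34.375%
Salt term: 16.6 × (-0.133) = -2.208
GC term: 0.41 × 34.375 = 14.094; length term: −600/32 = −18.75
Tm = 81.5 + (-2.208) + 14.094 − 18.75 = 74.636 → 74.6°C

74.6°C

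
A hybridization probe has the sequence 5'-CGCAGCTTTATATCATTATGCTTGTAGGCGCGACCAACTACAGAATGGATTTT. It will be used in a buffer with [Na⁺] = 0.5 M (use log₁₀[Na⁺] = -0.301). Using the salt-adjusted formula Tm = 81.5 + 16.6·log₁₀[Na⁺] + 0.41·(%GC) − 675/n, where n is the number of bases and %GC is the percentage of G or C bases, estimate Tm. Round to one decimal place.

Length n = 53. Base counts: G=11, T=17, A=14, C=11
G+C = 22, so %GC = 22/53 × 100 = 41.509%
Salt term: 16.6 × (-0.301) = -4.997
GC term: 0.41 × 41.509 = 17.019; length term: −675/53 = −12.736
Tm = 81.5 + (-4.997) + 17.019 − 12.736 = 80.786 → 80.8°C

80.8°C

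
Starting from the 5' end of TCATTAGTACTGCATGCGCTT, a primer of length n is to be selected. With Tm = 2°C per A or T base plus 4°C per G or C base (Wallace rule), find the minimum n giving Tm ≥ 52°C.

First 17 bases: TCATTAGTACTGCATGC → Tm = 48°C (< 52°C)
First 18 bases: TCATTAGTACTGCATGCG → Tm = 52°C (≥ 52°C)
Each additional base adds 2°C (A/T) or 4°C (G/C), so Tm is non-decreasing in n; n = 18 is the first length to reach 52°C.

n = 18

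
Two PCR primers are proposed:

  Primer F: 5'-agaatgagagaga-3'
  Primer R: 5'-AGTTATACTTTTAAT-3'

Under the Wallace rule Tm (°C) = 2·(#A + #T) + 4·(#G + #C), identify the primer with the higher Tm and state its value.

Primer F: A+T=8, G+C=5 → Tm = 2(8)+4(5) = 36°C
Primer R: A+T=13, G+C=2 → Tm = 2(13)+4(2) = 34°C
36°C vs 34°C → primer F is higher.

Primer F, 36°C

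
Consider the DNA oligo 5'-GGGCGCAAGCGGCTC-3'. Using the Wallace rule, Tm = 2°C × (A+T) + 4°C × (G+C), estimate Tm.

54°C

Scanning the sequence gives C=5, A=2, T=1, G=7.
AT pairs contribute 3, GC pairs contribute 12.
Tm = 2(3) + 4(12) = 6 + 48 = 54°C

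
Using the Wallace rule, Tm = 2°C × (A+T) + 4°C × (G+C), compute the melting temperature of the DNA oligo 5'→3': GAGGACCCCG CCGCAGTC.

Scanning the sequence gives G=6, T=1, C=8, A=3.
So N_AT = 4 and N_GC = 14.
Tm = 2×4 + 4×14 = 64°C

64°C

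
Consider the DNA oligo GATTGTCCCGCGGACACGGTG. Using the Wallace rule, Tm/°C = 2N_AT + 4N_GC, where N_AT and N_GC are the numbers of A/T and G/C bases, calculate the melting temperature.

Base counts: C=6, T=4, A=3, G=8
A+T = 7, G+C = 14
Tm = 2(7) + 4(14) = 14 + 56 = 70°C

70°C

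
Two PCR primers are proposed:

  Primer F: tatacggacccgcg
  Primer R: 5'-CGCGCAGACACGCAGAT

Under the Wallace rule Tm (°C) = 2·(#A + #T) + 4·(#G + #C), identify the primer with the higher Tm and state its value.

Primer R, 56°C

Primer F: A+T=5, G+C=9 → Tm = 2(5)+4(9) = 46°C
Primer R: A+T=6, G+C=11 → Tm = 2(6)+4(11) = 56°C
46°C vs 56°C → primer R is higher.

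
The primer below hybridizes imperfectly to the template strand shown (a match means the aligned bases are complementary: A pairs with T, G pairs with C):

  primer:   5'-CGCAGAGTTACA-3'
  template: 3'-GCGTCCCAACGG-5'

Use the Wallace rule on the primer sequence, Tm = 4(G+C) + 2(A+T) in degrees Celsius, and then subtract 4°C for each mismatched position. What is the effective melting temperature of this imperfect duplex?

Primer base counts: A=4, T=2, G=3, C=3 → A+T=6, G+C=6
Perfect-match Tm = 2(6) + 4(6) = 12 + 24 = 36°C
Mismatches (positions where the bases are not complementary): 3 (at positions 6, 10, 12)
Effective Tm = 36 − 3×4 = 36 − 12 = 24°C

24°C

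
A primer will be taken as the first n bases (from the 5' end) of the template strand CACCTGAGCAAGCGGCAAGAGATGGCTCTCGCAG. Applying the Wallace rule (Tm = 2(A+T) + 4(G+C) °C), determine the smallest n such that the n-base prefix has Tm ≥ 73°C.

First 23 bases: CACCTGAGCAAGCGGCAAGAGAT → Tm = 72°C (< 73°C)
First 24 bases: CACCTGAGCAAGCGGCAAGAGATG → Tm = 76°C (≥ 73°C)
Since every base adds ≥2°C, Tm only increases with n, so the threshold is first crossed at n = 24.

n = 24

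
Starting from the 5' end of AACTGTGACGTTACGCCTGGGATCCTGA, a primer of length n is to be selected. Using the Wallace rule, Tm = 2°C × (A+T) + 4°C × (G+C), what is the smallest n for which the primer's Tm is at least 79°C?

n = 26

First 25 bases: AACTGTGACGTTACGCCTGGGATCC → Tm = 78°C (< 79°C)
First 26 bases: AACTGTGACGTTACGCCTGGGATCCT → Tm = 80°C (≥ 79°C)
Each additional base adds 2°C (A/T) or 4°C (G/C), so Tm is non-decreasing in n; n = 26 is the first length to reach 79°C.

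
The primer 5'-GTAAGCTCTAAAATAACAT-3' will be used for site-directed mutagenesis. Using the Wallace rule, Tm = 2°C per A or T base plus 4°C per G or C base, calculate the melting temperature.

Base counts: C=3, G=2, T=5, A=9
AT pairs contribute 14, GC pairs contribute 5.
Tm = 4·5 + 2·14 = 20 + 28 = 48°C

48°C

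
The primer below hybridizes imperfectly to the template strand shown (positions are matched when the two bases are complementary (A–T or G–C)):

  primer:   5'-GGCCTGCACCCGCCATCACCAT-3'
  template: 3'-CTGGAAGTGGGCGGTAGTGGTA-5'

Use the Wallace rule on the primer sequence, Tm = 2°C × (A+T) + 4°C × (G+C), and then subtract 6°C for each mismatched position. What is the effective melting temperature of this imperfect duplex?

Primer base counts: A=4, T=3, G=4, C=11 → A+T=7, G+C=15
Perfect-match Tm = 2(7) + 4(15) = 14 + 60 = 74°C
Mismatches (positions where the bases are not complementary): 2 (at positions 2, 6)
Effective Tm = 74 − 2×6 = 74 − 12 = 62°C

62°C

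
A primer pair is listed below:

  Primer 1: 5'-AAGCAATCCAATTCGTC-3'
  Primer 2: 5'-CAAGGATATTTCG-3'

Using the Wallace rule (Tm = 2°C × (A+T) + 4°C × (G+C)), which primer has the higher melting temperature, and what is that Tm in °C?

Primer 1, 48°C

Primer 1: A+T=10, G+C=7 → Tm = 2(10)+4(7) = 48°C
Primer 2: A+T=8, G+C=5 → Tm = 2(8)+4(5) = 36°C
48°C vs 36°C → primer 1 is higher.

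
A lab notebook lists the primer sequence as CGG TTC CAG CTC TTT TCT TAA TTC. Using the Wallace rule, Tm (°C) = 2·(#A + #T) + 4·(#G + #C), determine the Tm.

68°C

Base counts: C=7, G=3, A=3, T=11
So N_AT = 14 and N_GC = 10.
Tm = 4·10 + 2·14 = 40 + 28 = 68°C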